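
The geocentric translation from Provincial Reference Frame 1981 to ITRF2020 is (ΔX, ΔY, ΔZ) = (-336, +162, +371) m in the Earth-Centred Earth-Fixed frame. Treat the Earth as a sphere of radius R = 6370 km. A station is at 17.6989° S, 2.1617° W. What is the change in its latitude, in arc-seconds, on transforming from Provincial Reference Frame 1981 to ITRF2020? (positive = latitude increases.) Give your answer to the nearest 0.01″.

Δφ = 8.08″

sin φ = -0.304015, cos φ = 0.952667, sin λ = -0.037720, cos λ = 0.999288.
North component: ΔN = −sin φ cos λ·ΔX − sin φ sin λ·ΔY + cos φ·ΔZ = −(-0.304015)(0.999288)(-336) − (-0.304015)(-0.037720)(162) + (0.952667)(371) = 249.51 m.
1° of latitude spans πR/180 = 111177 m, so Δφ = 249.51 / 111177 × 3600 = 8.079″.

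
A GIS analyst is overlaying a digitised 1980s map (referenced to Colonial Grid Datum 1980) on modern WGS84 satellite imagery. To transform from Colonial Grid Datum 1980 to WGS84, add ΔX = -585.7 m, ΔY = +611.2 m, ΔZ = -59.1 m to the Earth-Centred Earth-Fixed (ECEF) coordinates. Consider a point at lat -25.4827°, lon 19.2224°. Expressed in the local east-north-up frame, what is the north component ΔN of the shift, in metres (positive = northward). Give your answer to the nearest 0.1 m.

ΔN = -204.7 m

At φ = -25.4827°, λ = 19.2224°: sin φ = -0.430239, cos φ = 0.902715, sin λ = 0.329236, cos λ = 0.944248.
ΔN = −sin φ cos λ·ΔX − sin φ sin λ·ΔY + cos φ·ΔZ = −(-0.430239)(0.944248)(-585.7) − (-0.430239)(0.329236)(611.2) + (0.902715)(-59.1) = -204.72 m.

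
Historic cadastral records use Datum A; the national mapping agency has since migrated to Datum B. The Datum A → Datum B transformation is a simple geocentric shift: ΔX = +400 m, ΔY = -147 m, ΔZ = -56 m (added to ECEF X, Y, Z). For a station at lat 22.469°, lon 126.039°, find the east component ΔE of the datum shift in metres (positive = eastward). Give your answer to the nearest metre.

The local east axis at (φ, λ) is (−sin λ, cos λ, 0), so ΔE = −sin(126.039°)·400 + cos(126.039°)·(-147) = -236.96 m.

ΔE = -237 m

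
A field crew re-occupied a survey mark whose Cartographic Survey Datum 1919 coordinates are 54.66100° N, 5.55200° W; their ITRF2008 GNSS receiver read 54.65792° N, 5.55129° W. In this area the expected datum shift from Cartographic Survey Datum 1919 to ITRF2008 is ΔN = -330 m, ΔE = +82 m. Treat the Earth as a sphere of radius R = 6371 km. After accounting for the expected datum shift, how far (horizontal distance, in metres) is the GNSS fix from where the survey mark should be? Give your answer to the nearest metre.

38 m

Observed coordinate differences: Δφ = -0.00308°, Δλ = +0.00071°.
Converting to metres (1° lat = 111195 m, cos φ = 0.578413): observed ΔN = -342.5 m, observed ΔE = 45.7 m.
Subtracting the expected shift leaves a residual of -342.5 − (-330) = -12.5 m north and 45.7 − (82) = -36.3 m east.
Residual distance = √((-12.5)² + (-36.3)²) = 38.4 m.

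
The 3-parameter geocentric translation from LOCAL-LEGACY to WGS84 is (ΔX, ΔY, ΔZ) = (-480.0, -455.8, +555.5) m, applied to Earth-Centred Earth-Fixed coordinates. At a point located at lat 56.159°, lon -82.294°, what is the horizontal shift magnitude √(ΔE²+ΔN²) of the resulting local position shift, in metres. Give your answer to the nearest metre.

537 m

At φ = 56.159°, λ = -82.294°: sin φ = 0.830586, cos φ = 0.556890, sin λ = -0.990969, cos λ = 0.134090.
ΔE = −sin λ·ΔX + cos λ·ΔY = −(-0.990969)·(-480.0) + (0.134090)·(-455.8) = -536.78 m.
ΔN = −sin φ cos λ·ΔX − sin φ sin λ·ΔY + cos φ·ΔZ = −(0.830586)(0.134090)(-480.0) − (0.830586)(-0.990969)(-455.8) + (0.556890)(555.5) = -12.35 m.
Horizontal magnitude = √(ΔE² + ΔN²) = √((-536.78)² + (-12.35)²) = 536.93 m.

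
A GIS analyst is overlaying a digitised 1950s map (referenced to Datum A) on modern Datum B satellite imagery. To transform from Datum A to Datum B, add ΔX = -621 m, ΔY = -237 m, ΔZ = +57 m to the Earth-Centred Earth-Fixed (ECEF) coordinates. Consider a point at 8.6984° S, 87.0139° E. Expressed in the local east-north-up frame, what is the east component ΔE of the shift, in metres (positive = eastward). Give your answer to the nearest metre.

ΔE = 608 m

The local east axis at (φ, λ) is (−sin λ, cos λ, 0), so ΔE = −sin(87.0139°)·(-621) + cos(87.0139°)·(-237) = 607.81 m.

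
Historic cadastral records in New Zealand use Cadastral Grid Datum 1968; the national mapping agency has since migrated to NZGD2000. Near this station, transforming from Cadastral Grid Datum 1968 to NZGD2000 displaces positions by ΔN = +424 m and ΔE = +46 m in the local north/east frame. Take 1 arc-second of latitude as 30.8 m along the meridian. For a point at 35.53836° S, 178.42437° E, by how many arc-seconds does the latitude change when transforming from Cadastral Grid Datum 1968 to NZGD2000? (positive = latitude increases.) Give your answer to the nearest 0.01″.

Δφ = 13.77″

1″ of latitude = 30.80 m, so Δφ = 424.0 / 30.80 = 13.766″.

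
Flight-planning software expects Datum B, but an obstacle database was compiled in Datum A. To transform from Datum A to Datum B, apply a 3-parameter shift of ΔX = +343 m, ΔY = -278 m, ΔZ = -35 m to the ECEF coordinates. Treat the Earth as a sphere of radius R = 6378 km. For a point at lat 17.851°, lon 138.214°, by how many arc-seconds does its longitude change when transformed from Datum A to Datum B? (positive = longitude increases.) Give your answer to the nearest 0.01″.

Δλ = -0.72″

sin φ = 0.306543, cos φ = 0.951857, sin λ = 0.666350, cos λ = -0.745639.
East component: ΔE = −sin λ·ΔX + cos λ·ΔY = −(0.666350)(343) + (-0.745639)(-278) = -21.27 m.
1° of latitude spans πR/180 = 111317 m; at latitude φ, 1° of longitude spans that × cos φ = 105958.0 m, so Δλ = -21.27 / 105958.0 × 3600 = -0.723″.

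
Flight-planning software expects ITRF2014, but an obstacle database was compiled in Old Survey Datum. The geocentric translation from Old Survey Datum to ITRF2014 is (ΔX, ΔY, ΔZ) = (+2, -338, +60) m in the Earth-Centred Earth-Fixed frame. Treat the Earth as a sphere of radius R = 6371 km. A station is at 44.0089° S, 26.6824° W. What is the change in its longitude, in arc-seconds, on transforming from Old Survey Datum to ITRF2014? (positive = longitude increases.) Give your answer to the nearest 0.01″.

sin φ = -0.694770, cos φ = 0.719232, sin λ = -0.449045, cos λ = 0.893509.
East component: ΔE = −sin λ·ΔX + cos λ·ΔY = −(-0.449045)(2) + (0.893509)(-338) = -301.11 m.
1° of latitude spans πR/180 = 111195 m; at latitude φ, 1° of longitude spans that × cos φ = 79974.9 m, so Δλ = -301.11 / 79974.9 × 3600 = -13.554″.

Δλ = -13.55″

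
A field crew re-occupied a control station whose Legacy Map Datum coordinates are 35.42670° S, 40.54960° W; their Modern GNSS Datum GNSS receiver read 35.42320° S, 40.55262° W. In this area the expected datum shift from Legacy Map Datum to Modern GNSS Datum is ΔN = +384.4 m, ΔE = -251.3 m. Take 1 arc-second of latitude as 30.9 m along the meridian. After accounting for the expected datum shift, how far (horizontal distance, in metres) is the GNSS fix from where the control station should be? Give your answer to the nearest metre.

Observed coordinate differences: Δφ = +0.00350°, Δλ = -0.00302°.
Converting to metres (1° lat = 111240 m, cos φ = 0.814858): observed ΔN = 389.3 m, observed ΔE = -273.7 m.
Subtracting the expected shift leaves a residual of 389.3 − (384.4) = 4.9 m north and -273.7 − (-251.3) = -22.4 m east.
Residual distance = √(4.9² + (-22.4)²) = 23.0 m.

23 m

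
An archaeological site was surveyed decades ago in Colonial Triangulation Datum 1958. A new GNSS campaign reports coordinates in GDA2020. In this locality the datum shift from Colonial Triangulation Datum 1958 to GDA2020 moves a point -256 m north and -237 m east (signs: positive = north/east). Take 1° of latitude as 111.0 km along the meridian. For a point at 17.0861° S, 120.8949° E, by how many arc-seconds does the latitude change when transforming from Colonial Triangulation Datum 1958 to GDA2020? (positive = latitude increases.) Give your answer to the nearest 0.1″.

Δφ = -8.3″

1° of latitude = 111.0 km, so Δφ = -256.0 / 111000 = -0.0023063° = -8.303″.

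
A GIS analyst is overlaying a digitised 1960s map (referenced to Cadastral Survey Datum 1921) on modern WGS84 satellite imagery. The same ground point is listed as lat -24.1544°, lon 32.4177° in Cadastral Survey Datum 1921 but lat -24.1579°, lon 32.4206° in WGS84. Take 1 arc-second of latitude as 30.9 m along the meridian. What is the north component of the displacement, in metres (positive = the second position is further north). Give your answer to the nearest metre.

Δφ = -24.1579° − -24.1544° = -0.0035°; Δλ = 32.4206° − 32.4177° = +0.0029°.
1° of latitude = 3600 × 30.90 = 111240 m.
ΔN = Δφ × 111240 = -389.3 m; ΔE = Δλ × 111240 × cos(-24.1544°) = +0.0029 × 111240 × 0.912446 = 294.4 m.

ΔN = -389 m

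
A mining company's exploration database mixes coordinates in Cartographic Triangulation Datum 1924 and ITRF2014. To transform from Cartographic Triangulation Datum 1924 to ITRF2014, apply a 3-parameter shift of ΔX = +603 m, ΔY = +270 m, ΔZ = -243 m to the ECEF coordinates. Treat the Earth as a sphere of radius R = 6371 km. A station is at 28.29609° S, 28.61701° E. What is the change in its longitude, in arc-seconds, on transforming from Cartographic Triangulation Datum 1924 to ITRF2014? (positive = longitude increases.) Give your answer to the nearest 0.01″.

sin φ = -0.474028, cos φ = 0.880510, sin λ = 0.478952, cos λ = 0.877841.
East component: ΔE = −sin λ·ΔX + cos λ·ΔY = −(0.478952)(603) + (0.877841)(270) = -51.79 m.
1° of latitude spans πR/180 = 111195 m; at latitude φ, 1° of longitude spans that × cos φ = 97908.2 m, so Δλ = -51.79 / 97908.2 × 3600 = -1.904″.

Δλ = -1.90″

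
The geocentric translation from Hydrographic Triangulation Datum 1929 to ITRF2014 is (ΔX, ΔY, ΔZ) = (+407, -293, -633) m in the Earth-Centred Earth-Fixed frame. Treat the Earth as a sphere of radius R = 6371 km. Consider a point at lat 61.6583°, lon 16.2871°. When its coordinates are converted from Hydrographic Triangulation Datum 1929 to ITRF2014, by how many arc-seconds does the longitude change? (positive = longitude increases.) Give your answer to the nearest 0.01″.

sin φ = 0.880132, cos φ = 0.474729, sin λ = 0.280451, cos λ = 0.959868.
East component: ΔE = −sin λ·ΔX + cos λ·ΔY = −(0.280451)(407) + (0.959868)(-293) = -395.38 m.
1° of latitude spans πR/180 = 111195 m; at latitude φ, 1° of longitude spans that × cos φ = 52787.4 m, so Δλ = -395.38 / 52787.4 × 3600 = -26.964″.

Δλ = -26.96″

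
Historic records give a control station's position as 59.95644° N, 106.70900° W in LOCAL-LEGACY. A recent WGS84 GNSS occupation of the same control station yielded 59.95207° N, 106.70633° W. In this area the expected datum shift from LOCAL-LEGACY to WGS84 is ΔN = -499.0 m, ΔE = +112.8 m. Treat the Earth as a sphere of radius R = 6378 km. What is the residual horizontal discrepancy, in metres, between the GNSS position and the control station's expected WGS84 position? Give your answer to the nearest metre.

38 m

Observed coordinate differences: Δφ = -0.00437°, Δλ = +0.00267°.
Converting to metres (1° lat = 111317 m, cos φ = 0.500658): observed ΔN = -486.5 m, observed ΔE = 148.8 m.
Subtracting the expected shift leaves a residual of -486.5 − (-499.0) = 12.5 m north and 148.8 − (112.8) = 36.0 m east.
Residual distance = √(12.5² + 36.0²) = 38.1 m.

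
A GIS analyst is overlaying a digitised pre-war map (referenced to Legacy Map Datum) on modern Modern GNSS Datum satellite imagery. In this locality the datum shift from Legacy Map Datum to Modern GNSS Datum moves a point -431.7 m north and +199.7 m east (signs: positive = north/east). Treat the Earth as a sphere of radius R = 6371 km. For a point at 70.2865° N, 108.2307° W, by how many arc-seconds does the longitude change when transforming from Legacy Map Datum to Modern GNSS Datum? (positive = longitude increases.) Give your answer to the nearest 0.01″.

Δλ = 19.17″

At latitude 70.2865°, cos φ = 0.337317.
One radian of longitude at latitude φ spans R cos φ, so Δλ = ΔE / (R cos φ) = 199.7 / (6371000 × 0.337317) = 9.2925e-05 rad = 19.167″.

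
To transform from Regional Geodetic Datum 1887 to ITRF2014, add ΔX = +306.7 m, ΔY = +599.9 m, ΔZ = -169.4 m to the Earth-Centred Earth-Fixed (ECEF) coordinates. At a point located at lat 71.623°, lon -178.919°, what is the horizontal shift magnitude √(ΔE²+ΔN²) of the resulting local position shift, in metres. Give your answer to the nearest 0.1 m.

643.8 m

At φ = 71.623°, λ = -178.919°: sin φ = 0.949003, cos φ = 0.315268, sin λ = -0.018866, cos λ = -0.999822.
ΔE = −sin λ·ΔX + cos λ·ΔY = −(-0.018866)·(306.7) + (-0.999822)·(599.9) = -594.01 m.
ΔN = −sin φ cos λ·ΔX − sin φ sin λ·ΔY + cos φ·ΔZ = −(0.949003)(-0.999822)(306.7) − (0.949003)(-0.018866)(599.9) + (0.315268)(-169.4) = 248.34 m.
Horizontal magnitude = √(ΔE² + ΔN²) = √((-594.01)² + 248.34²) = 643.83 m.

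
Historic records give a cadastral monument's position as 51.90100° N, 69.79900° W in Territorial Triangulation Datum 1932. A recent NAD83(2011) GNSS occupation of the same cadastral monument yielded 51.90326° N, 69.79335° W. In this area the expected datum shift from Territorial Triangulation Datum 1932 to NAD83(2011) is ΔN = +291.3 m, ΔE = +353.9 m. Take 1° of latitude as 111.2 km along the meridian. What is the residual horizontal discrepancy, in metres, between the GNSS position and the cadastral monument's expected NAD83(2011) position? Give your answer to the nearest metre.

Observed coordinate differences: Δφ = +0.00226°, Δλ = +0.00565°.
Converting to metres (1° lat = 111200 m, cos φ = 0.617022): observed ΔN = 251.3 m, observed ΔE = 387.7 m.
Subtracting the expected shift leaves a residual of 251.3 − (291.3) = -40.0 m north and 387.7 − (353.9) = 33.8 m east.
Residual distance = √((-40.0)² + 33.8²) = 52.3 m.

52 m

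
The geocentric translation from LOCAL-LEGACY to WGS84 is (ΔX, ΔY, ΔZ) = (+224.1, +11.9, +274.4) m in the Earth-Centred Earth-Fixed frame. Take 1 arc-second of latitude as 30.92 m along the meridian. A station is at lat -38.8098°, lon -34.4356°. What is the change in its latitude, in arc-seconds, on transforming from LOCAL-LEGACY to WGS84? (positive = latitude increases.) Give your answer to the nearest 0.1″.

sin φ = -0.626737, cos φ = 0.779231, sin λ = -0.565480, cos λ = 0.824762.
North component: ΔN = −sin φ cos λ·ΔX − sin φ sin λ·ΔY + cos φ·ΔZ = −(-0.626737)(0.824762)(224.1) − (-0.626737)(-0.565480)(11.9) + (0.779231)(274.4) = 325.44 m.
1° of latitude spans 3600 × 30.92 = 111312 m, so Δφ = 325.44 / 111312 × 3600 = 10.525″.

Δφ = 10.5″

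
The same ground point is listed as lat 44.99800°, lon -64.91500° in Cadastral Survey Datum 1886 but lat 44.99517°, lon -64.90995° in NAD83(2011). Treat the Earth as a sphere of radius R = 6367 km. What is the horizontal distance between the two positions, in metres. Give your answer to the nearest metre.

Δφ = 44.99517° − 44.99800° = -0.00283°; Δλ = -64.90995° − -64.91500° = +0.00505°.
1° along a meridian = πR/180 = 111125 m.
ΔN = Δφ × 111125 = -314.5 m; ΔE = Δλ × 111125 × cos(44.99800°) = +0.00505 × 111125 × 0.707131 = 396.8 m.
Distance = √(ΔE² + ΔN²) = √(396.8² + (-314.5)²) = 506.3 m.

506 m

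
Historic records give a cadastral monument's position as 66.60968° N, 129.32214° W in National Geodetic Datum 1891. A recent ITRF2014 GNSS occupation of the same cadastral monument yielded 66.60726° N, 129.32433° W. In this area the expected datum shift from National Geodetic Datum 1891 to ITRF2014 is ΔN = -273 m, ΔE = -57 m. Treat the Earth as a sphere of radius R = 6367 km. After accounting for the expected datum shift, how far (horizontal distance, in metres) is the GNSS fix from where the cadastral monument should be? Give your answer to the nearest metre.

40 m

Observed coordinate differences: Δφ = -0.00242°, Δλ = -0.00219°.
Converting to metres (1° lat = 111125 m, cos φ = 0.396993): observed ΔN = -268.9 m, observed ΔE = -96.6 m.
Subtracting the expected shift leaves a residual of -268.9 − (-273) = 4.1 m north and -96.6 − (-57) = -39.6 m east.
Residual distance = √(4.1² + (-39.6)²) = 39.8 m.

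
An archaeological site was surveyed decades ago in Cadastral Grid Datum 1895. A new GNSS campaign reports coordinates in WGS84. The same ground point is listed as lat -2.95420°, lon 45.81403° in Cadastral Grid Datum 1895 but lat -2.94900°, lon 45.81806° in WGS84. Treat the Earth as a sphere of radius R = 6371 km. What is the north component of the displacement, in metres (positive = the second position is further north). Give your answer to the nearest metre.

Δφ = -2.94900° − -2.95420° = +0.00520°; Δλ = 45.81806° − 45.81403° = +0.00403°.
1° along a meridian = πR/180 = 111195 m.
ΔN = Δφ × 111195 = 578.2 m; ΔE = Δλ × 111195 × cos(-2.95420°) = +0.00403 × 111195 × 0.998671 = 447.5 m.

ΔN = 578 m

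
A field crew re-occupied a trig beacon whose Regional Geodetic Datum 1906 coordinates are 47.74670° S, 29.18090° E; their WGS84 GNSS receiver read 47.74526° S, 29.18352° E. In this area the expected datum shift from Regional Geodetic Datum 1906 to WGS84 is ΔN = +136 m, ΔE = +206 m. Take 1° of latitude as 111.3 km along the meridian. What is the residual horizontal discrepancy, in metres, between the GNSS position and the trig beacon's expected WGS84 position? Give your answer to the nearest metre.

Observed coordinate differences: Δφ = +0.00144°, Δλ = +0.00262°.
Converting to metres (1° lat = 111300 m, cos φ = 0.672409): observed ΔN = 160.3 m, observed ΔE = 196.1 m.
Subtracting the expected shift leaves a residual of 160.3 − (136) = 24.3 m north and 196.1 − (206) = -9.9 m east.
Residual distance = √(24.3² + (-9.9)²) = 26.2 m.

26 m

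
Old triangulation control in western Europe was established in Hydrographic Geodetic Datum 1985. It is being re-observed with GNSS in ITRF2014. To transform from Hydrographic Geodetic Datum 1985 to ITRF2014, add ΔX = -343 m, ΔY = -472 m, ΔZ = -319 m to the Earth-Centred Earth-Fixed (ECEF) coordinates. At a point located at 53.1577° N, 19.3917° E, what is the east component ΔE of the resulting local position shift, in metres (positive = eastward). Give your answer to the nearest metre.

The local east axis at (φ, λ) is (−sin λ, cos λ, 0), so ΔE = −sin(19.3917°)·(-343) + cos(19.3917°)·(-472) = -331.34 m.

ΔE = -331 m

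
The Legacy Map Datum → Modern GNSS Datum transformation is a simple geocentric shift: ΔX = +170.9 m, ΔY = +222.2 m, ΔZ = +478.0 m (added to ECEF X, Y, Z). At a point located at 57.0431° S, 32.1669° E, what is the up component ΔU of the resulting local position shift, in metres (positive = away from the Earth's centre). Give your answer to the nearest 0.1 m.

ΔU = -258.0 m

The local up (radial) axis is (cos φ cos λ, cos φ sin λ, sin φ), giving ΔU = 78.700 + 64.354 − 401.080 = -258.03 m.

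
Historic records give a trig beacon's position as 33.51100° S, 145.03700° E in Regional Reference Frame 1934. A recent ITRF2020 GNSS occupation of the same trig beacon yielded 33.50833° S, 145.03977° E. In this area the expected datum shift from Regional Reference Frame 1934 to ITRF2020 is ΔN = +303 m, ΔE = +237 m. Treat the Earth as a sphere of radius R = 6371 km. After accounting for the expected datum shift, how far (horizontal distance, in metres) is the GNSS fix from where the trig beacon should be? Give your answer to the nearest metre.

21 m

Observed coordinate differences: Δφ = +0.00267°, Δλ = +0.00277°.
Converting to metres (1° lat = 111195 m, cos φ = 0.833780): observed ΔN = 296.9 m, observed ΔE = 256.8 m.
Subtracting the expected shift leaves a residual of 296.9 − (303) = -6.1 m north and 256.8 − (237) = 19.8 m east.
Residual distance = √((-6.1)² + 19.8²) = 20.7 m.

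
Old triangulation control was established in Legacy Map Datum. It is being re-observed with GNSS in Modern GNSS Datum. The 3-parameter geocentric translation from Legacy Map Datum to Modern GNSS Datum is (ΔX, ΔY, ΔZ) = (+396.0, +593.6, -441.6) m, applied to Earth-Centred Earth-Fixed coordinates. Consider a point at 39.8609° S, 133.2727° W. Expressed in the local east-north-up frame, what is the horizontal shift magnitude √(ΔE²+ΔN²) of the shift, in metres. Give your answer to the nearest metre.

799 m

At φ = -39.8609°, λ = -133.2727°: sin φ = -0.640926, cos φ = 0.767603, sin λ = -0.728099, cos λ = -0.685472.
ΔE = −sin λ·ΔX + cos λ·ΔY = −(-0.728099)·(396.0) + (-0.685472)·(593.6) = -118.57 m.
ΔN = −sin φ cos λ·ΔX − sin φ sin λ·ΔY + cos φ·ΔZ = −(-0.640926)(-0.685472)(396.0) − (-0.640926)(-0.728099)(593.6) + (0.767603)(-441.6) = -789.96 m.
Horizontal magnitude = √(ΔE² + ΔN²) = √((-118.57)² + (-789.96)²) = 798.81 m.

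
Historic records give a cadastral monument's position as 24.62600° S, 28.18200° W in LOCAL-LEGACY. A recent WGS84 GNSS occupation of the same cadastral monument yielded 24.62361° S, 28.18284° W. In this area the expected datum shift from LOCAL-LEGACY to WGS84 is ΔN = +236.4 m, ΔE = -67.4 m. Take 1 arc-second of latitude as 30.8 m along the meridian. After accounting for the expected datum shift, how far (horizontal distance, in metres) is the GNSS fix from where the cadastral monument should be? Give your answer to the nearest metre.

Observed coordinate differences: Δφ = +0.00239°, Δλ = -0.00084°.
Converting to metres (1° lat = 110880 m, cos φ = 0.909047): observed ΔN = 265.0 m, observed ΔE = -84.7 m.
Subtracting the expected shift leaves a residual of 265.0 − (236.4) = 28.6 m north and -84.7 − (-67.4) = -17.3 m east.
Residual distance = √(28.6² + (-17.3)²) = 33.4 m.

33 m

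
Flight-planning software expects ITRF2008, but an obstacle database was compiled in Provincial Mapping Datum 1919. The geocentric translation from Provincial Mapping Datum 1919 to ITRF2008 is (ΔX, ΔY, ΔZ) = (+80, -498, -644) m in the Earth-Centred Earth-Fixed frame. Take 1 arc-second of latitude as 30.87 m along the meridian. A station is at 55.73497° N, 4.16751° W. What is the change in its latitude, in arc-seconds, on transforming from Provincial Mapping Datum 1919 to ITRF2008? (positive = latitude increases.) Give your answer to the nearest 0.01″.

Δφ = -14.85″

sin φ = 0.826442, cos φ = 0.563022, sin λ = -0.072673, cos λ = 0.997356.
North component: ΔN = −sin φ cos λ·ΔX − sin φ sin λ·ΔY + cos φ·ΔZ = −(0.826442)(0.997356)(80) − (0.826442)(-0.072673)(-498) + (0.563022)(-644) = -458.44 m.
1° of latitude spans 3600 × 30.87 = 111132 m, so Δφ = -458.44 / 111132 × 3600 = -14.851″.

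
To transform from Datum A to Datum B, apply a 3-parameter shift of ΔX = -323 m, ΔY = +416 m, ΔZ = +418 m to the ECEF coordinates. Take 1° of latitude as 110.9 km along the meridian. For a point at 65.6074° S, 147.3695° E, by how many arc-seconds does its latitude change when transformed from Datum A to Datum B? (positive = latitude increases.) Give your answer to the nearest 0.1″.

Δφ = 20.3″

sin φ = -0.910737, cos φ = 0.412987, sin λ = 0.539219, cos λ = -0.842165.
North component: ΔN = −sin φ cos λ·ΔX − sin φ sin λ·ΔY + cos φ·ΔZ = −(-0.910737)(-0.842165)(-323) − (-0.910737)(0.539219)(416) + (0.412987)(418) = 624.66 m.
1° of latitude spans 110900 m, so Δφ = 624.66 / 110900 × 3600 = 20.277″.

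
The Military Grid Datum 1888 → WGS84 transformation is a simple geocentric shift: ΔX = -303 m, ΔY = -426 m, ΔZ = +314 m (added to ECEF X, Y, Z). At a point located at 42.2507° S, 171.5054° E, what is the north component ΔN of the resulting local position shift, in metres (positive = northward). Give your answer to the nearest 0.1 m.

ΔN = 391.6 m

The local north axis is (−sin φ cos λ, −sin φ sin λ, cos φ), giving ΔN = 201.495 − 42.311 + 232.426 = 391.61 m.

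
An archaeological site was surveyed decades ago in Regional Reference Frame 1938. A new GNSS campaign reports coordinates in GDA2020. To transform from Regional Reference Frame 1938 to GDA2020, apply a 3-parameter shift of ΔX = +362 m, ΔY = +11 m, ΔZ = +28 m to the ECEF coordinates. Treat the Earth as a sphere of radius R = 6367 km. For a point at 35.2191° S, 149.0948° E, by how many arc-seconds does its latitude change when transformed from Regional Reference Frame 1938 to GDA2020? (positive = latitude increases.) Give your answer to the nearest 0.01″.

sin φ = -0.576705, cos φ = 0.816953, sin λ = 0.513619, cos λ = -0.858018.
North component: ΔN = −sin φ cos λ·ΔX − sin φ sin λ·ΔY + cos φ·ΔZ = −(-0.576705)(-0.858018)(362) − (-0.576705)(0.513619)(11) + (0.816953)(28) = -152.99 m.
1° of latitude spans πR/180 = 111125 m, so Δφ = -152.99 / 111125 × 3600 = -4.956″.

Δφ = -4.96″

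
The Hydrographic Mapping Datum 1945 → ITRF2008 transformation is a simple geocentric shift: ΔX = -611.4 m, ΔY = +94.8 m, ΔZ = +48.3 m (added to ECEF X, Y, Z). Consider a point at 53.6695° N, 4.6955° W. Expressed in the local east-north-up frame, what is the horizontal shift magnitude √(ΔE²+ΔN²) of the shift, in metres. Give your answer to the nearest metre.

At φ = 53.6695°, λ = -4.6955°: sin φ = 0.805613, cos φ = 0.592442, sin λ = -0.081860, cos λ = 0.996644.
ΔE = −sin λ·ΔX + cos λ·ΔY = −(-0.081860)·(-611.4) + (0.996644)·(94.8) = 44.43 m.
ΔN = −sin φ cos λ·ΔX − sin φ sin λ·ΔY + cos φ·ΔZ = −(0.805613)(0.996644)(-611.4) − (0.805613)(-0.081860)(94.8) + (0.592442)(48.3) = 525.77 m.
Horizontal magnitude = √(ΔE² + ΔN²) = √(44.43² + 525.77²) = 527.64 m.

528 m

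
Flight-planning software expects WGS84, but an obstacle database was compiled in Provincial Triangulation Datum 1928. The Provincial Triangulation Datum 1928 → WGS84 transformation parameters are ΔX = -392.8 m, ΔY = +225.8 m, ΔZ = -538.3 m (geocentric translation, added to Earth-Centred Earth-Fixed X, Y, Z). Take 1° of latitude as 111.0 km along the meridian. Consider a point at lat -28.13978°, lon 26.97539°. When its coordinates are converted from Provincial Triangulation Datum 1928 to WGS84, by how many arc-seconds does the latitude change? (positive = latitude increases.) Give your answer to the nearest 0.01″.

sin φ = -0.471624, cos φ = 0.881800, sin λ = 0.453608, cos λ = 0.891201.
North component: ΔN = −sin φ cos λ·ΔX − sin φ sin λ·ΔY + cos φ·ΔZ = −(-0.471624)(0.891201)(-392.8) − (-0.471624)(0.453608)(225.8) + (0.881800)(-538.3) = -591.47 m.
1° of latitude spans 111000 m, so Δφ = -591.47 / 111000 × 3600 = -19.183″.

Δφ = -19.18″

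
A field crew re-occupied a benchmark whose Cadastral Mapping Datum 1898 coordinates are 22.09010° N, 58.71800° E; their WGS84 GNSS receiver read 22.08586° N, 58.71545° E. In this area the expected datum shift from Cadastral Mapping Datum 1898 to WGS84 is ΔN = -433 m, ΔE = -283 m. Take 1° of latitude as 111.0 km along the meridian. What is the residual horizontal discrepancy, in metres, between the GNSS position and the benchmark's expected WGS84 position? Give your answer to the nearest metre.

43 m

Observed coordinate differences: Δφ = -0.00424°, Δλ = -0.00255°.
Converting to metres (1° lat = 111000 m, cos φ = 0.926594): observed ΔN = -470.6 m, observed ΔE = -262.3 m.
Subtracting the expected shift leaves a residual of -470.6 − (-433) = -37.6 m north and -262.3 − (-283) = 20.7 m east.
Residual distance = √((-37.6)² + 20.7²) = 43.0 m.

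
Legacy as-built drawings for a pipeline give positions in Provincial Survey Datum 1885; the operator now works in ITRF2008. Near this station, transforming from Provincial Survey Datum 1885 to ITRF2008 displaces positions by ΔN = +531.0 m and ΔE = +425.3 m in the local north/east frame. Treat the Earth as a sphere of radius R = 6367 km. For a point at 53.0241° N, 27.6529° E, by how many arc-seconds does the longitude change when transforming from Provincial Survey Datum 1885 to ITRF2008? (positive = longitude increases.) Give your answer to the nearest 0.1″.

Δλ = 22.9″

At latitude 53.0241°, cos φ = 0.601479.
One radian of longitude at latitude φ spans R cos φ, so Δλ = ΔE / (R cos φ) = 425.3 / (6367000 × 0.601479) = 1.1106e-04 rad = 22.907″.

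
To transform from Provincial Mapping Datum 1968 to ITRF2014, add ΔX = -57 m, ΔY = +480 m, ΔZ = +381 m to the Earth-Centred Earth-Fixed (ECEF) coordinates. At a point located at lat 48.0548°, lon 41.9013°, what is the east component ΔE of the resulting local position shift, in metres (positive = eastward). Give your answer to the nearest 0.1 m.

At φ = 48.0548°, λ = 41.9013°: sin φ = 0.743784, cos φ = 0.668420, sin λ = 0.667849, cos λ = 0.744296.
ΔE = −sin λ·ΔX + cos λ·ΔY = −(0.667849)·(-57) + (0.744296)·(480) = 395.33 m.

ΔE = 395.3 m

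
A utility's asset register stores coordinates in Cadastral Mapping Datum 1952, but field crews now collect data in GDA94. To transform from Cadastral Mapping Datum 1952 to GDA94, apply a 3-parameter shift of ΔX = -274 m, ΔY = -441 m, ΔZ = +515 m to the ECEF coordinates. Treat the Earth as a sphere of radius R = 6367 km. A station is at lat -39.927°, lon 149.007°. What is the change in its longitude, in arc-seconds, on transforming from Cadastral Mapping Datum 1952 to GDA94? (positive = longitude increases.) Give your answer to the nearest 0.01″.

sin φ = -0.641811, cos φ = 0.766863, sin λ = 0.514933, cos λ = -0.857230.
East component: ΔE = −sin λ·ΔX + cos λ·ΔY = −(0.514933)(-274) + (-0.857230)(-441) = 519.13 m.
1° of latitude spans πR/180 = 111125 m; at latitude φ, 1° of longitude spans that × cos φ = 85217.7 m, so Δλ = 519.13 / 85217.7 × 3600 = 21.931″.

Δλ = 21.93″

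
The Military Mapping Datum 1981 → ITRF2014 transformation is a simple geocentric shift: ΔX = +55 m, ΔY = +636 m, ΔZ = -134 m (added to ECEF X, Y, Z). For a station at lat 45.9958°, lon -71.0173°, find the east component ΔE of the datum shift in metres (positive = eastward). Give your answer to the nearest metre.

The local east axis at (φ, λ) is (−sin λ, cos λ, 0), so ΔE = −sin(-71.0173°)·55 + cos(-71.0173°)·636 = 258.89 m.

ΔE = 259 m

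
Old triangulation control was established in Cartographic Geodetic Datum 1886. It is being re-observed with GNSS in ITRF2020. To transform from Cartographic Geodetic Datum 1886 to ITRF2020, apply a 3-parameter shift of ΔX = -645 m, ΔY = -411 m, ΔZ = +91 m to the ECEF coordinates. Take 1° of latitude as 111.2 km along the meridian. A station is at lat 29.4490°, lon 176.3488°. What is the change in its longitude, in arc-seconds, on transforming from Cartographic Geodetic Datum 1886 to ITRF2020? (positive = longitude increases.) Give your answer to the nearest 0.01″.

Δλ = 16.78″

sin φ = 0.491649, cos φ = 0.870794, sin λ = 0.063682, cos λ = -0.997970.
East component: ΔE = −sin λ·ΔX + cos λ·ΔY = −(0.063682)(-645) + (-0.997970)(-411) = 451.24 m.
1° of latitude spans 111200 m; at latitude φ, 1° of longitude spans that × cos φ = 96832.3 m, so Δλ = 451.24 / 96832.3 × 3600 = 16.776″.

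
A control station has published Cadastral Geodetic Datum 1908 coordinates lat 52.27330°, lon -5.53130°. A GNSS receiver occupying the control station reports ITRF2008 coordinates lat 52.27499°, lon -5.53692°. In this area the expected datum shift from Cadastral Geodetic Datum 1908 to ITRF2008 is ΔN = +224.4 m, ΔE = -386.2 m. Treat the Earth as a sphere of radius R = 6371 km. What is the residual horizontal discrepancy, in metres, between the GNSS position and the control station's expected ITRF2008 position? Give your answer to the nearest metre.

37 m

Observed coordinate differences: Δφ = +0.00169°, Δλ = -0.00562°.
Converting to metres (1° lat = 111195 m, cos φ = 0.611896): observed ΔN = 187.9 m, observed ΔE = -382.4 m.
Subtracting the expected shift leaves a residual of 187.9 − (224.4) = -36.5 m north and -382.4 − (-386.2) = 3.8 m east.
Residual distance = √((-36.5)² + 3.8²) = 36.7 m.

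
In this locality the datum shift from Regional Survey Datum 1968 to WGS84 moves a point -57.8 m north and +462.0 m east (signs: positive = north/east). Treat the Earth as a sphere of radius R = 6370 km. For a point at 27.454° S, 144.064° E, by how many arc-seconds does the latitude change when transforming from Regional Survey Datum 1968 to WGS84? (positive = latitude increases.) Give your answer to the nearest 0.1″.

On a sphere of radius R, 1 rad of latitude = R, so Δφ = ΔN / R = -57.8 / 6370000 = -9.0738e-06 rad = -1.872″.

Δφ = -1.9″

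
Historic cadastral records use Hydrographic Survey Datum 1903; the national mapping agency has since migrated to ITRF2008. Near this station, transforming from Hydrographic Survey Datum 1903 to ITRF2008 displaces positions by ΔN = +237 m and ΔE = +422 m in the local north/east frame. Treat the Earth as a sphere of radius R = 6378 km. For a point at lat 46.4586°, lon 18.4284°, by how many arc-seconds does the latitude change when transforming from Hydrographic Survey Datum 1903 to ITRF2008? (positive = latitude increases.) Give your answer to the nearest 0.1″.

On a sphere of radius R, 1 rad of latitude = R, so Δφ = ΔN / R = 237.0 / 6378000 = 3.7159e-05 rad = 7.665″.

Δφ = 7.7″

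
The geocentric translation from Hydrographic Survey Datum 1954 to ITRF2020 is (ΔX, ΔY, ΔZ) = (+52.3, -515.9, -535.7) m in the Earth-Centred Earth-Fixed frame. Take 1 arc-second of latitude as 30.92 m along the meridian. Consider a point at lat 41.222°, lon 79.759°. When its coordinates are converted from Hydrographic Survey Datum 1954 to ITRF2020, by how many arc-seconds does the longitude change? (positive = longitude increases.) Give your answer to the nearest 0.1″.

Δλ = -6.2″

sin φ = 0.658978, cos φ = 0.752162, sin λ = 0.984069, cos λ = 0.177789.
East component: ΔE = −sin λ·ΔX + cos λ·ΔY = −(0.984069)(52.3) + (0.177789)(-515.9) = -143.19 m.
1° of latitude spans 3600 × 30.92 = 111312 m; at latitude φ, 1° of longitude spans that × cos φ = 83724.6 m, so Δλ = -143.19 / 83724.6 × 3600 = -6.157″.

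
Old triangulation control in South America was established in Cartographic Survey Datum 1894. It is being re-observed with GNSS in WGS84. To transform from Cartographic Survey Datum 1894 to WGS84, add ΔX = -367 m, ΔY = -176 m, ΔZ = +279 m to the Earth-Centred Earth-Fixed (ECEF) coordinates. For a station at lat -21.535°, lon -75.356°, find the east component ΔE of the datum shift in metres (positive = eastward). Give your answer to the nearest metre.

At φ = -21.535°, λ = -75.356°: sin φ = -0.367070, cos φ = 0.930194, sin λ = -0.967515, cos λ = 0.252812.
ΔE = −sin λ·ΔX + cos λ·ΔY = −(-0.967515)·(-367) + (0.252812)·(-176) = -399.57 m.

ΔE = -400 m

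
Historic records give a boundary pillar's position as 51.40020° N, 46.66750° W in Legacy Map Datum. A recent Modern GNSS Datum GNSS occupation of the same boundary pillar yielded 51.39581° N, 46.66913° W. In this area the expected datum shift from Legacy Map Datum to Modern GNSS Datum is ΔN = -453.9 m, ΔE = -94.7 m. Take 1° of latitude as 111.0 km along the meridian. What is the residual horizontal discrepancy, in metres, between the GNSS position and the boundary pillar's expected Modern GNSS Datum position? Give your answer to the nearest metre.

38 m

Observed coordinate differences: Δφ = -0.00439°, Δλ = -0.00163°.
Converting to metres (1° lat = 111000 m, cos φ = 0.623877): observed ΔN = -487.3 m, observed ΔE = -112.9 m.
Subtracting the expected shift leaves a residual of -487.3 − (-453.9) = -33.4 m north and -112.9 − (-94.7) = -18.2 m east.
Residual distance = √((-33.4)² + (-18.2)²) = 38.0 m.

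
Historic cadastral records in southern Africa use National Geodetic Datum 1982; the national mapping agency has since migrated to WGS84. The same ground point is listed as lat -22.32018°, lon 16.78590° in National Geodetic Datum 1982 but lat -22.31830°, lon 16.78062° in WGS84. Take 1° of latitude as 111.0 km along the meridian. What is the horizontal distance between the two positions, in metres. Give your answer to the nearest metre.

Δφ = -22.31830° − -22.32018° = +0.00188°; Δλ = 16.78062° − 16.78590° = -0.00528°.
ΔN = Δφ × 111000 = 208.7 m; ΔE = Δλ × 111000 × cos(-22.32018°) = -0.00528 × 111000 × 0.925076 = -542.2 m.
Distance = √(ΔE² + ΔN²) = √((-542.2)² + 208.7²) = 580.9 m.

581 m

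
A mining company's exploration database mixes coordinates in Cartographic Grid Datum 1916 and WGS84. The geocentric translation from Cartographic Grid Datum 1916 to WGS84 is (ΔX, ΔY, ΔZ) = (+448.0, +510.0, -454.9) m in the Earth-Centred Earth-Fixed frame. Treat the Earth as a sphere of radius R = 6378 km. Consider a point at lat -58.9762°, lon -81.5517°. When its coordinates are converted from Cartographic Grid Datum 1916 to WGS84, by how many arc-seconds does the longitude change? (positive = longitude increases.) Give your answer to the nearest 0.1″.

sin φ = -0.856953, cos φ = 0.515394, sin λ = -0.989149, cos λ = 0.146917.
East component: ΔE = −sin λ·ΔX + cos λ·ΔY = −(-0.989149)(448.0) + (0.146917)(510.0) = 518.07 m.
1° of latitude spans πR/180 = 111317 m; at latitude φ, 1° of longitude spans that × cos φ = 57372.2 m, so Δλ = 518.07 / 57372.2 × 3600 = 32.508″.

Δλ = 32.5″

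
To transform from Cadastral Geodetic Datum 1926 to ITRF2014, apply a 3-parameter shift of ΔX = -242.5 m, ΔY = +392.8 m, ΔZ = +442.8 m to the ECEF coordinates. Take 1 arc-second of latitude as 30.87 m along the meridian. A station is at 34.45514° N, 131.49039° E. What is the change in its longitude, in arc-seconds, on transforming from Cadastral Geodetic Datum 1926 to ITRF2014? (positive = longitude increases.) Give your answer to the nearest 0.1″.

Δλ = -3.1″

sin φ = 0.565761, cos φ = 0.824569, sin λ = 0.749067, cos λ = -0.662494.
East component: ΔE = −sin λ·ΔX + cos λ·ΔY = −(0.749067)(-242.5) + (-0.662494)(392.8) = -78.58 m.
1° of latitude spans 3600 × 30.87 = 111132 m; at latitude φ, 1° of longitude spans that × cos φ = 91636.0 m, so Δλ = -78.58 / 91636.0 × 3600 = -3.087″.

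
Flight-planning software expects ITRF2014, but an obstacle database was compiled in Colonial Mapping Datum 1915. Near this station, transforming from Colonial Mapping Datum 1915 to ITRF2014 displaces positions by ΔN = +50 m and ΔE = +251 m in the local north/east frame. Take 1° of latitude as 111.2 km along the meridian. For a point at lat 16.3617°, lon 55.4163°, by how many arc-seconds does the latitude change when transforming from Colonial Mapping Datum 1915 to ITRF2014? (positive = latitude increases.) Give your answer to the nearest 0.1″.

1° of latitude = 111.2 km, so Δφ = 50.0 / 111200 = 0.0004496° = 1.619″.

Δφ = 1.6″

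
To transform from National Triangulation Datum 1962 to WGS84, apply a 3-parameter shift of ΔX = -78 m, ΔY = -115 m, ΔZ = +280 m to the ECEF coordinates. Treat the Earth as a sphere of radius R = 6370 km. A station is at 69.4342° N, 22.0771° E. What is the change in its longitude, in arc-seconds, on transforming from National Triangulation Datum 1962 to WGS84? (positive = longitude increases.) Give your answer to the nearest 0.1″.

Δλ = -7.1″

sin φ = 0.936269, cos φ = 0.351283, sin λ = 0.375854, cos λ = 0.926679.
East component: ΔE = −sin λ·ΔX + cos λ·ΔY = −(0.375854)(-78) + (0.926679)(-115) = -77.25 m.
1° of latitude spans πR/180 = 111177 m; at latitude φ, 1° of longitude spans that × cos φ = 39054.7 m, so Δλ = -77.25 / 39054.7 × 3600 = -7.121″.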